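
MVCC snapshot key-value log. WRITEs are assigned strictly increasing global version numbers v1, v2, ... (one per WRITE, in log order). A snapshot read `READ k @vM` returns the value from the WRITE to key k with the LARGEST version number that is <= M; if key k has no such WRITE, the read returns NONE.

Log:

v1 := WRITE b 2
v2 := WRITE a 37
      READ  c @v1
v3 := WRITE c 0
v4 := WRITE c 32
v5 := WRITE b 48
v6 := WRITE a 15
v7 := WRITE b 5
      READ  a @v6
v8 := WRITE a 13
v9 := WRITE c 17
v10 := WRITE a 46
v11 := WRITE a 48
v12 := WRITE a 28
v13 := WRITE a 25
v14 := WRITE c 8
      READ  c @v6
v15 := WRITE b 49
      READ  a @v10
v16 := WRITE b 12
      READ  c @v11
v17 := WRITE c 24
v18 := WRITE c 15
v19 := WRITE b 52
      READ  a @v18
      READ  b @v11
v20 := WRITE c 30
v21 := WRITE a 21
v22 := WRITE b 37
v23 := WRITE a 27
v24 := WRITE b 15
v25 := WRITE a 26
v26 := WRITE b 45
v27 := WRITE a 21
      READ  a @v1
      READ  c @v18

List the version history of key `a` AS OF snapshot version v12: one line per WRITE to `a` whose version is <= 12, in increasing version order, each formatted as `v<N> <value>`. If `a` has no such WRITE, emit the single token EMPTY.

Answer: v2 37
v6 15
v8 13
v10 46
v11 48
v12 28

Derivation:
Scan writes for key=a with version <= 12:
  v1 WRITE b 2 -> skip
  v2 WRITE a 37 -> keep
  v3 WRITE c 0 -> skip
  v4 WRITE c 32 -> skip
  v5 WRITE b 48 -> skip
  v6 WRITE a 15 -> keep
  v7 WRITE b 5 -> skip
  v8 WRITE a 13 -> keep
  v9 WRITE c 17 -> skip
  v10 WRITE a 46 -> keep
  v11 WRITE a 48 -> keep
  v12 WRITE a 28 -> keep
  v13 WRITE a 25 -> drop (> snap)
  v14 WRITE c 8 -> skip
  v15 WRITE b 49 -> skip
  v16 WRITE b 12 -> skip
  v17 WRITE c 24 -> skip
  v18 WRITE c 15 -> skip
  v19 WRITE b 52 -> skip
  v20 WRITE c 30 -> skip
  v21 WRITE a 21 -> drop (> snap)
  v22 WRITE b 37 -> skip
  v23 WRITE a 27 -> drop (> snap)
  v24 WRITE b 15 -> skip
  v25 WRITE a 26 -> drop (> snap)
  v26 WRITE b 45 -> skip
  v27 WRITE a 21 -> drop (> snap)
Collected: [(2, 37), (6, 15), (8, 13), (10, 46), (11, 48), (12, 28)]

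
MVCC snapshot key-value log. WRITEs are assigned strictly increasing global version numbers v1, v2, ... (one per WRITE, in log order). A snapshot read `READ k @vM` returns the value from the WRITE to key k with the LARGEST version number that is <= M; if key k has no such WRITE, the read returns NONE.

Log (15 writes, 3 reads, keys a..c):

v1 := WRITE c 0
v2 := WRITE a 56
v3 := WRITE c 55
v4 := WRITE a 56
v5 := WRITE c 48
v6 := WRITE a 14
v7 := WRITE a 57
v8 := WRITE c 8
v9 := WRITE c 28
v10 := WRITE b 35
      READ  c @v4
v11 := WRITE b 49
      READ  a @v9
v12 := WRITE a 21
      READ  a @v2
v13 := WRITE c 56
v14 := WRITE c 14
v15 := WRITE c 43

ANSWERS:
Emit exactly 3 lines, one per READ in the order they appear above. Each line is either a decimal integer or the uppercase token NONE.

v1: WRITE c=0  (c history now [(1, 0)])
v2: WRITE a=56  (a history now [(2, 56)])
v3: WRITE c=55  (c history now [(1, 0), (3, 55)])
v4: WRITE a=56  (a history now [(2, 56), (4, 56)])
v5: WRITE c=48  (c history now [(1, 0), (3, 55), (5, 48)])
v6: WRITE a=14  (a history now [(2, 56), (4, 56), (6, 14)])
v7: WRITE a=57  (a history now [(2, 56), (4, 56), (6, 14), (7, 57)])
v8: WRITE c=8  (c history now [(1, 0), (3, 55), (5, 48), (8, 8)])
v9: WRITE c=28  (c history now [(1, 0), (3, 55), (5, 48), (8, 8), (9, 28)])
v10: WRITE b=35  (b history now [(10, 35)])
READ c @v4: history=[(1, 0), (3, 55), (5, 48), (8, 8), (9, 28)] -> pick v3 -> 55
v11: WRITE b=49  (b history now [(10, 35), (11, 49)])
READ a @v9: history=[(2, 56), (4, 56), (6, 14), (7, 57)] -> pick v7 -> 57
v12: WRITE a=21  (a history now [(2, 56), (4, 56), (6, 14), (7, 57), (12, 21)])
READ a @v2: history=[(2, 56), (4, 56), (6, 14), (7, 57), (12, 21)] -> pick v2 -> 56
v13: WRITE c=56  (c history now [(1, 0), (3, 55), (5, 48), (8, 8), (9, 28), (13, 56)])
v14: WRITE c=14  (c history now [(1, 0), (3, 55), (5, 48), (8, 8), (9, 28), (13, 56), (14, 14)])
v15: WRITE c=43  (c history now [(1, 0), (3, 55), (5, 48), (8, 8), (9, 28), (13, 56), (14, 14), (15, 43)])

Answer: 55
57
56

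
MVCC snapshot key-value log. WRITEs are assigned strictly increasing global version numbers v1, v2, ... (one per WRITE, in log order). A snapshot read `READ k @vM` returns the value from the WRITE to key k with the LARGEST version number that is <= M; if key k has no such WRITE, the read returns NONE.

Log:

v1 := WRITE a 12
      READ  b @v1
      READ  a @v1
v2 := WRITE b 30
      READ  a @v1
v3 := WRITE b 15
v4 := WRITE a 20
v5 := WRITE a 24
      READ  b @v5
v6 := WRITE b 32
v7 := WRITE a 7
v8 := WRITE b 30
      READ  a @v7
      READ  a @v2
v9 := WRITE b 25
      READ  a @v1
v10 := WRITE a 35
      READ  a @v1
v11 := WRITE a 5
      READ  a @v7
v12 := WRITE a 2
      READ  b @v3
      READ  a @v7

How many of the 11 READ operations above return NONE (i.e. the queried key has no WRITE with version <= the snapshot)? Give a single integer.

v1: WRITE a=12  (a history now [(1, 12)])
READ b @v1: history=[] -> no version <= 1 -> NONE
READ a @v1: history=[(1, 12)] -> pick v1 -> 12
v2: WRITE b=30  (b history now [(2, 30)])
READ a @v1: history=[(1, 12)] -> pick v1 -> 12
v3: WRITE b=15  (b history now [(2, 30), (3, 15)])
v4: WRITE a=20  (a history now [(1, 12), (4, 20)])
v5: WRITE a=24  (a history now [(1, 12), (4, 20), (5, 24)])
READ b @v5: history=[(2, 30), (3, 15)] -> pick v3 -> 15
v6: WRITE b=32  (b history now [(2, 30), (3, 15), (6, 32)])
v7: WRITE a=7  (a history now [(1, 12), (4, 20), (5, 24), (7, 7)])
v8: WRITE b=30  (b history now [(2, 30), (3, 15), (6, 32), (8, 30)])
READ a @v7: history=[(1, 12), (4, 20), (5, 24), (7, 7)] -> pick v7 -> 7
READ a @v2: history=[(1, 12), (4, 20), (5, 24), (7, 7)] -> pick v1 -> 12
v9: WRITE b=25  (b history now [(2, 30), (3, 15), (6, 32), (8, 30), (9, 25)])
READ a @v1: history=[(1, 12), (4, 20), (5, 24), (7, 7)] -> pick v1 -> 12
v10: WRITE a=35  (a history now [(1, 12), (4, 20), (5, 24), (7, 7), (10, 35)])
READ a @v1: history=[(1, 12), (4, 20), (5, 24), (7, 7), (10, 35)] -> pick v1 -> 12
v11: WRITE a=5  (a history now [(1, 12), (4, 20), (5, 24), (7, 7), (10, 35), (11, 5)])
READ a @v7: history=[(1, 12), (4, 20), (5, 24), (7, 7), (10, 35), (11, 5)] -> pick v7 -> 7
v12: WRITE a=2  (a history now [(1, 12), (4, 20), (5, 24), (7, 7), (10, 35), (11, 5), (12, 2)])
READ b @v3: history=[(2, 30), (3, 15), (6, 32), (8, 30), (9, 25)] -> pick v3 -> 15
READ a @v7: history=[(1, 12), (4, 20), (5, 24), (7, 7), (10, 35), (11, 5), (12, 2)] -> pick v7 -> 7
Read results in order: ['NONE', '12', '12', '15', '7', '12', '12', '12', '7', '15', '7']
NONE count = 1

Answer: 1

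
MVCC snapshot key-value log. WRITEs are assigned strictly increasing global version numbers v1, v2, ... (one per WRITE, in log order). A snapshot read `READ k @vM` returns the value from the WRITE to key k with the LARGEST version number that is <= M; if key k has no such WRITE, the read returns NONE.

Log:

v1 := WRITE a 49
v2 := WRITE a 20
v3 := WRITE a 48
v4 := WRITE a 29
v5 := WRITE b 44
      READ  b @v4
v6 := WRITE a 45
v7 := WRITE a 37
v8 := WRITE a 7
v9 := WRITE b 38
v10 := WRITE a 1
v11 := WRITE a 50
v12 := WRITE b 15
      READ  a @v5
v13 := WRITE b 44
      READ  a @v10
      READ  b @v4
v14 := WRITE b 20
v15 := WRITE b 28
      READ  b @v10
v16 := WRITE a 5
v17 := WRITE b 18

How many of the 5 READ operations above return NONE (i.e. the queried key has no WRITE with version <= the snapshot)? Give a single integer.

v1: WRITE a=49  (a history now [(1, 49)])
v2: WRITE a=20  (a history now [(1, 49), (2, 20)])
v3: WRITE a=48  (a history now [(1, 49), (2, 20), (3, 48)])
v4: WRITE a=29  (a history now [(1, 49), (2, 20), (3, 48), (4, 29)])
v5: WRITE b=44  (b history now [(5, 44)])
READ b @v4: history=[(5, 44)] -> no version <= 4 -> NONE
v6: WRITE a=45  (a history now [(1, 49), (2, 20), (3, 48), (4, 29), (6, 45)])
v7: WRITE a=37  (a history now [(1, 49), (2, 20), (3, 48), (4, 29), (6, 45), (7, 37)])
v8: WRITE a=7  (a history now [(1, 49), (2, 20), (3, 48), (4, 29), (6, 45), (7, 37), (8, 7)])
v9: WRITE b=38  (b history now [(5, 44), (9, 38)])
v10: WRITE a=1  (a history now [(1, 49), (2, 20), (3, 48), (4, 29), (6, 45), (7, 37), (8, 7), (10, 1)])
v11: WRITE a=50  (a history now [(1, 49), (2, 20), (3, 48), (4, 29), (6, 45), (7, 37), (8, 7), (10, 1), (11, 50)])
v12: WRITE b=15  (b history now [(5, 44), (9, 38), (12, 15)])
READ a @v5: history=[(1, 49), (2, 20), (3, 48), (4, 29), (6, 45), (7, 37), (8, 7), (10, 1), (11, 50)] -> pick v4 -> 29
v13: WRITE b=44  (b history now [(5, 44), (9, 38), (12, 15), (13, 44)])
READ a @v10: history=[(1, 49), (2, 20), (3, 48), (4, 29), (6, 45), (7, 37), (8, 7), (10, 1), (11, 50)] -> pick v10 -> 1
READ b @v4: history=[(5, 44), (9, 38), (12, 15), (13, 44)] -> no version <= 4 -> NONE
v14: WRITE b=20  (b history now [(5, 44), (9, 38), (12, 15), (13, 44), (14, 20)])
v15: WRITE b=28  (b history now [(5, 44), (9, 38), (12, 15), (13, 44), (14, 20), (15, 28)])
READ b @v10: history=[(5, 44), (9, 38), (12, 15), (13, 44), (14, 20), (15, 28)] -> pick v9 -> 38
v16: WRITE a=5  (a history now [(1, 49), (2, 20), (3, 48), (4, 29), (6, 45), (7, 37), (8, 7), (10, 1), (11, 50), (16, 5)])
v17: WRITE b=18  (b history now [(5, 44), (9, 38), (12, 15), (13, 44), (14, 20), (15, 28), (17, 18)])
Read results in order: ['NONE', '29', '1', 'NONE', '38']
NONE count = 2

Answer: 2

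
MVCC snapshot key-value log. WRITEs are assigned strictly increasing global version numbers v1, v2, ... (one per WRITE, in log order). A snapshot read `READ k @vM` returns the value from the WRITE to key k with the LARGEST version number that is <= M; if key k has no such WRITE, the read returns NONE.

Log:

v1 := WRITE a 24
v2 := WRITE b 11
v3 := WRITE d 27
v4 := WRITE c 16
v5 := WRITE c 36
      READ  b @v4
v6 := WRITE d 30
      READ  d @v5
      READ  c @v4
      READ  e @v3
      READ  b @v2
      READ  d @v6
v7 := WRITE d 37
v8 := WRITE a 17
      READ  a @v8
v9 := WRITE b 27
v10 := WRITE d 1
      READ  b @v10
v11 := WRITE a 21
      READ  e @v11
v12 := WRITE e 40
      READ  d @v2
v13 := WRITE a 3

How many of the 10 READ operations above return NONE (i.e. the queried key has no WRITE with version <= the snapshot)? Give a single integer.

Answer: 3

Derivation:
v1: WRITE a=24  (a history now [(1, 24)])
v2: WRITE b=11  (b history now [(2, 11)])
v3: WRITE d=27  (d history now [(3, 27)])
v4: WRITE c=16  (c history now [(4, 16)])
v5: WRITE c=36  (c history now [(4, 16), (5, 36)])
READ b @v4: history=[(2, 11)] -> pick v2 -> 11
v6: WRITE d=30  (d history now [(3, 27), (6, 30)])
READ d @v5: history=[(3, 27), (6, 30)] -> pick v3 -> 27
READ c @v4: history=[(4, 16), (5, 36)] -> pick v4 -> 16
READ e @v3: history=[] -> no version <= 3 -> NONE
READ b @v2: history=[(2, 11)] -> pick v2 -> 11
READ d @v6: history=[(3, 27), (6, 30)] -> pick v6 -> 30
v7: WRITE d=37  (d history now [(3, 27), (6, 30), (7, 37)])
v8: WRITE a=17  (a history now [(1, 24), (8, 17)])
READ a @v8: history=[(1, 24), (8, 17)] -> pick v8 -> 17
v9: WRITE b=27  (b history now [(2, 11), (9, 27)])
v10: WRITE d=1  (d history now [(3, 27), (6, 30), (7, 37), (10, 1)])
READ b @v10: history=[(2, 11), (9, 27)] -> pick v9 -> 27
v11: WRITE a=21  (a history now [(1, 24), (8, 17), (11, 21)])
READ e @v11: history=[] -> no version <= 11 -> NONE
v12: WRITE e=40  (e history now [(12, 40)])
READ d @v2: history=[(3, 27), (6, 30), (7, 37), (10, 1)] -> no version <= 2 -> NONE
v13: WRITE a=3  (a history now [(1, 24), (8, 17), (11, 21), (13, 3)])
Read results in order: ['11', '27', '16', 'NONE', '11', '30', '17', '27', 'NONE', 'NONE']
NONE count = 3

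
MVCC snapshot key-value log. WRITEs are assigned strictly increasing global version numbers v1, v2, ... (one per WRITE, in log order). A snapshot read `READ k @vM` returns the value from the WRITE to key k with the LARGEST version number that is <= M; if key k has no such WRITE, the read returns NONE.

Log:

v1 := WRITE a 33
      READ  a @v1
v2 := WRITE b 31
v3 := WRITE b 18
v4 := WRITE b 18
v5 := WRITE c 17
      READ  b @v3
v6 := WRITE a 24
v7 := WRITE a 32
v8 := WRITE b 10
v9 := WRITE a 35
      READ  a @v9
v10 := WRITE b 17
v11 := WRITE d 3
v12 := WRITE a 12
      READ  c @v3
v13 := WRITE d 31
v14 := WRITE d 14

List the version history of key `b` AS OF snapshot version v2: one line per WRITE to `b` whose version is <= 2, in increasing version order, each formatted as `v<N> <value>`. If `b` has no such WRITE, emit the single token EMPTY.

Answer: v2 31

Derivation:
Scan writes for key=b with version <= 2:
  v1 WRITE a 33 -> skip
  v2 WRITE b 31 -> keep
  v3 WRITE b 18 -> drop (> snap)
  v4 WRITE b 18 -> drop (> snap)
  v5 WRITE c 17 -> skip
  v6 WRITE a 24 -> skip
  v7 WRITE a 32 -> skip
  v8 WRITE b 10 -> drop (> snap)
  v9 WRITE a 35 -> skip
  v10 WRITE b 17 -> drop (> snap)
  v11 WRITE d 3 -> skip
  v12 WRITE a 12 -> skip
  v13 WRITE d 31 -> skip
  v14 WRITE d 14 -> skip
Collected: [(2, 31)]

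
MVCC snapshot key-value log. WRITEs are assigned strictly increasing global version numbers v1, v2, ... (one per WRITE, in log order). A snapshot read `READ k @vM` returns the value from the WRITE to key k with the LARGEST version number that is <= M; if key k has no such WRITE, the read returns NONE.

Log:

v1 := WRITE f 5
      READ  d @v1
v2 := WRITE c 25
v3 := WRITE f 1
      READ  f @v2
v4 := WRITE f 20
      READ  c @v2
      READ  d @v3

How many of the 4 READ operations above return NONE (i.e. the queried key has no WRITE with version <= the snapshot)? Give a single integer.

Answer: 2

Derivation:
v1: WRITE f=5  (f history now [(1, 5)])
READ d @v1: history=[] -> no version <= 1 -> NONE
v2: WRITE c=25  (c history now [(2, 25)])
v3: WRITE f=1  (f history now [(1, 5), (3, 1)])
READ f @v2: history=[(1, 5), (3, 1)] -> pick v1 -> 5
v4: WRITE f=20  (f history now [(1, 5), (3, 1), (4, 20)])
READ c @v2: history=[(2, 25)] -> pick v2 -> 25
READ d @v3: history=[] -> no version <= 3 -> NONE
Read results in order: ['NONE', '5', '25', 'NONE']
NONE count = 2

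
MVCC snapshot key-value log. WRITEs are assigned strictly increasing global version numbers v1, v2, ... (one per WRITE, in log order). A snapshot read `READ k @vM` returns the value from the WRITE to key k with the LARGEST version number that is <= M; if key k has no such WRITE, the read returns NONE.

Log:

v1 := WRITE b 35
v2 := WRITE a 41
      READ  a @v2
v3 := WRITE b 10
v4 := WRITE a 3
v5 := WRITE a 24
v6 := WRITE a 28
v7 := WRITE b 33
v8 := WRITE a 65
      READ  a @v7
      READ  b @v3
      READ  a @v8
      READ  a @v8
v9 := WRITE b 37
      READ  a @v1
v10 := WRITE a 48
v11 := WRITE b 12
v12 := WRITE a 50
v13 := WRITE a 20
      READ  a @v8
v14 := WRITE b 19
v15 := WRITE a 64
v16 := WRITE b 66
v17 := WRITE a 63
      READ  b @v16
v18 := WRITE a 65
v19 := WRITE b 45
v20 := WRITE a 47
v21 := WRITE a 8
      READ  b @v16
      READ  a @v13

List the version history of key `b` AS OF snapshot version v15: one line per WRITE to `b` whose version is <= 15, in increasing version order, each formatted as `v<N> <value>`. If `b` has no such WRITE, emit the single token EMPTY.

Scan writes for key=b with version <= 15:
  v1 WRITE b 35 -> keep
  v2 WRITE a 41 -> skip
  v3 WRITE b 10 -> keep
  v4 WRITE a 3 -> skip
  v5 WRITE a 24 -> skip
  v6 WRITE a 28 -> skip
  v7 WRITE b 33 -> keep
  v8 WRITE a 65 -> skip
  v9 WRITE b 37 -> keep
  v10 WRITE a 48 -> skip
  v11 WRITE b 12 -> keep
  v12 WRITE a 50 -> skip
  v13 WRITE a 20 -> skip
  v14 WRITE b 19 -> keep
  v15 WRITE a 64 -> skip
  v16 WRITE b 66 -> drop (> snap)
  v17 WRITE a 63 -> skip
  v18 WRITE a 65 -> skip
  v19 WRITE b 45 -> drop (> snap)
  v20 WRITE a 47 -> skip
  v21 WRITE a 8 -> skip
Collected: [(1, 35), (3, 10), (7, 33), (9, 37), (11, 12), (14, 19)]

Answer: v1 35
v3 10
v7 33
v9 37
v11 12
v14 19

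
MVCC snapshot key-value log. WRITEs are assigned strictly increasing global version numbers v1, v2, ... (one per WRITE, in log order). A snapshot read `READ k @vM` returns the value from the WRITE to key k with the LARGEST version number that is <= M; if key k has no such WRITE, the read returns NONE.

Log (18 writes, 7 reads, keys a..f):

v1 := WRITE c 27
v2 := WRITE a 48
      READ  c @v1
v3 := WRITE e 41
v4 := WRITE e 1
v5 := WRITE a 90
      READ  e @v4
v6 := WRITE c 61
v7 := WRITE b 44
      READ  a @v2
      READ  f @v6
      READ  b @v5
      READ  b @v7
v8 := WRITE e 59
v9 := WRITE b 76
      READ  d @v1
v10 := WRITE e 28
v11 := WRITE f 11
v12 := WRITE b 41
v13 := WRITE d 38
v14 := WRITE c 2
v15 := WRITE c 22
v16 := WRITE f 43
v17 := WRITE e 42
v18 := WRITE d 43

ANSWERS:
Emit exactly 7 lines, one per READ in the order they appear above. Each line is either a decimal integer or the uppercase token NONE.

v1: WRITE c=27  (c history now [(1, 27)])
v2: WRITE a=48  (a history now [(2, 48)])
READ c @v1: history=[(1, 27)] -> pick v1 -> 27
v3: WRITE e=41  (e history now [(3, 41)])
v4: WRITE e=1  (e history now [(3, 41), (4, 1)])
v5: WRITE a=90  (a history now [(2, 48), (5, 90)])
READ e @v4: history=[(3, 41), (4, 1)] -> pick v4 -> 1
v6: WRITE c=61  (c history now [(1, 27), (6, 61)])
v7: WRITE b=44  (b history now [(7, 44)])
READ a @v2: history=[(2, 48), (5, 90)] -> pick v2 -> 48
READ f @v6: history=[] -> no version <= 6 -> NONE
READ b @v5: history=[(7, 44)] -> no version <= 5 -> NONE
READ b @v7: history=[(7, 44)] -> pick v7 -> 44
v8: WRITE e=59  (e history now [(3, 41), (4, 1), (8, 59)])
v9: WRITE b=76  (b history now [(7, 44), (9, 76)])
READ d @v1: history=[] -> no version <= 1 -> NONE
v10: WRITE e=28  (e history now [(3, 41), (4, 1), (8, 59), (10, 28)])
v11: WRITE f=11  (f history now [(11, 11)])
v12: WRITE b=41  (b history now [(7, 44), (9, 76), (12, 41)])
v13: WRITE d=38  (d history now [(13, 38)])
v14: WRITE c=2  (c history now [(1, 27), (6, 61), (14, 2)])
v15: WRITE c=22  (c history now [(1, 27), (6, 61), (14, 2), (15, 22)])
v16: WRITE f=43  (f history now [(11, 11), (16, 43)])
v17: WRITE e=42  (e history now [(3, 41), (4, 1), (8, 59), (10, 28), (17, 42)])
v18: WRITE d=43  (d history now [(13, 38), (18, 43)])

Answer: 27
1
48
NONE
NONE
44
NONE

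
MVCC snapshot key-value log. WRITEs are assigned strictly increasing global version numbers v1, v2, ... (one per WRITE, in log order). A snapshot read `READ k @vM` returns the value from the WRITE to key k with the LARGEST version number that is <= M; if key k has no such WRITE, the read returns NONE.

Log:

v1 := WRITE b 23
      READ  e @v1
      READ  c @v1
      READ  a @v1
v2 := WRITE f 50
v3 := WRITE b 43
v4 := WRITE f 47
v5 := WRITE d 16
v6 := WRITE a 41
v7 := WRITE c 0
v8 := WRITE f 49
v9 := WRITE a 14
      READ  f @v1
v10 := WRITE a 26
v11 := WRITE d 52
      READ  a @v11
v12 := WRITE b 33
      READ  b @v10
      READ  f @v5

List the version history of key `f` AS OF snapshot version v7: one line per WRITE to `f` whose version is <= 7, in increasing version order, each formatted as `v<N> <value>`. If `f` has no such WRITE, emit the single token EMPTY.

Scan writes for key=f with version <= 7:
  v1 WRITE b 23 -> skip
  v2 WRITE f 50 -> keep
  v3 WRITE b 43 -> skip
  v4 WRITE f 47 -> keep
  v5 WRITE d 16 -> skip
  v6 WRITE a 41 -> skip
  v7 WRITE c 0 -> skip
  v8 WRITE f 49 -> drop (> snap)
  v9 WRITE a 14 -> skip
  v10 WRITE a 26 -> skip
  v11 WRITE d 52 -> skip
  v12 WRITE b 33 -> skip
Collected: [(2, 50), (4, 47)]

Answer: v2 50
v4 47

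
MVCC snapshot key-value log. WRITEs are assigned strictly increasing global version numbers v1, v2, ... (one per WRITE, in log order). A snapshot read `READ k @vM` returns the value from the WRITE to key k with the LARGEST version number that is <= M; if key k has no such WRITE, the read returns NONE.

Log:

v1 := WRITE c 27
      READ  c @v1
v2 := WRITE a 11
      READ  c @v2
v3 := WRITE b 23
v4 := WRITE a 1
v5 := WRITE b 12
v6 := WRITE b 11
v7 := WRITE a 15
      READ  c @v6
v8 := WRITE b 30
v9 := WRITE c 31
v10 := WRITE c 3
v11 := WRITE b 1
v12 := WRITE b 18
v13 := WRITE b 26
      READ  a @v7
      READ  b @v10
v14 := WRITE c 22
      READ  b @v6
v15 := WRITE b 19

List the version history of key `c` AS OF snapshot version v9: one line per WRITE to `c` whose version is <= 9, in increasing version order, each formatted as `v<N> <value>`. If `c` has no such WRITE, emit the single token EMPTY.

Scan writes for key=c with version <= 9:
  v1 WRITE c 27 -> keep
  v2 WRITE a 11 -> skip
  v3 WRITE b 23 -> skip
  v4 WRITE a 1 -> skip
  v5 WRITE b 12 -> skip
  v6 WRITE b 11 -> skip
  v7 WRITE a 15 -> skip
  v8 WRITE b 30 -> skip
  v9 WRITE c 31 -> keep
  v10 WRITE c 3 -> drop (> snap)
  v11 WRITE b 1 -> skip
  v12 WRITE b 18 -> skip
  v13 WRITE b 26 -> skip
  v14 WRITE c 22 -> drop (> snap)
  v15 WRITE b 19 -> skip
Collected: [(1, 27), (9, 31)]

Answer: v1 27
v9 31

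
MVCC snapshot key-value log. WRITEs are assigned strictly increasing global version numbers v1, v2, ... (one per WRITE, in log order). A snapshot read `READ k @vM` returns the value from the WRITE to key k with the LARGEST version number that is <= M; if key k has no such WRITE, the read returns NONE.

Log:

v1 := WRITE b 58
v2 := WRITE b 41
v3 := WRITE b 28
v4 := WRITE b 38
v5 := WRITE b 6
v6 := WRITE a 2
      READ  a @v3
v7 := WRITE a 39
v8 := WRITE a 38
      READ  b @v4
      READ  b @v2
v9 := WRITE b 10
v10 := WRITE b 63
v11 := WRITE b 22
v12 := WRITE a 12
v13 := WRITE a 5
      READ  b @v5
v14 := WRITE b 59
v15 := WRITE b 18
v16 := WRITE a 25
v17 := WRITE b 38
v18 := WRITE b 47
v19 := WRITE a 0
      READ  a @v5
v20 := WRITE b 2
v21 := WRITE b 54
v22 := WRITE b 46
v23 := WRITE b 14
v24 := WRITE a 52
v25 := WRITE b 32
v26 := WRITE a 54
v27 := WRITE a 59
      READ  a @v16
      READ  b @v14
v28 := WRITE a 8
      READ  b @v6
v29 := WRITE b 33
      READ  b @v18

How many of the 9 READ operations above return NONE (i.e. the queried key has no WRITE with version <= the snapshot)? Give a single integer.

v1: WRITE b=58  (b history now [(1, 58)])
v2: WRITE b=41  (b history now [(1, 58), (2, 41)])
v3: WRITE b=28  (b history now [(1, 58), (2, 41), (3, 28)])
v4: WRITE b=38  (b history now [(1, 58), (2, 41), (3, 28), (4, 38)])
v5: WRITE b=6  (b history now [(1, 58), (2, 41), (3, 28), (4, 38), (5, 6)])
v6: WRITE a=2  (a history now [(6, 2)])
READ a @v3: history=[(6, 2)] -> no version <= 3 -> NONE
v7: WRITE a=39  (a history now [(6, 2), (7, 39)])
v8: WRITE a=38  (a history now [(6, 2), (7, 39), (8, 38)])
READ b @v4: history=[(1, 58), (2, 41), (3, 28), (4, 38), (5, 6)] -> pick v4 -> 38
READ b @v2: history=[(1, 58), (2, 41), (3, 28), (4, 38), (5, 6)] -> pick v2 -> 41
v9: WRITE b=10  (b history now [(1, 58), (2, 41), (3, 28), (4, 38), (5, 6), (9, 10)])
v10: WRITE b=63  (b history now [(1, 58), (2, 41), (3, 28), (4, 38), (5, 6), (9, 10), (10, 63)])
v11: WRITE b=22  (b history now [(1, 58), (2, 41), (3, 28), (4, 38), (5, 6), (9, 10), (10, 63), (11, 22)])
v12: WRITE a=12  (a history now [(6, 2), (7, 39), (8, 38), (12, 12)])
v13: WRITE a=5  (a history now [(6, 2), (7, 39), (8, 38), (12, 12), (13, 5)])
READ b @v5: history=[(1, 58), (2, 41), (3, 28), (4, 38), (5, 6), (9, 10), (10, 63), (11, 22)] -> pick v5 -> 6
v14: WRITE b=59  (b history now [(1, 58), (2, 41), (3, 28), (4, 38), (5, 6), (9, 10), (10, 63), (11, 22), (14, 59)])
v15: WRITE b=18  (b history now [(1, 58), (2, 41), (3, 28), (4, 38), (5, 6), (9, 10), (10, 63), (11, 22), (14, 59), (15, 18)])
v16: WRITE a=25  (a history now [(6, 2), (7, 39), (8, 38), (12, 12), (13, 5), (16, 25)])
v17: WRITE b=38  (b history now [(1, 58), (2, 41), (3, 28), (4, 38), (5, 6), (9, 10), (10, 63), (11, 22), (14, 59), (15, 18), (17, 38)])
v18: WRITE b=47  (b history now [(1, 58), (2, 41), (3, 28), (4, 38), (5, 6), (9, 10), (10, 63), (11, 22), (14, 59), (15, 18), (17, 38), (18, 47)])
v19: WRITE a=0  (a history now [(6, 2), (7, 39), (8, 38), (12, 12), (13, 5), (16, 25), (19, 0)])
READ a @v5: history=[(6, 2), (7, 39), (8, 38), (12, 12), (13, 5), (16, 25), (19, 0)] -> no version <= 5 -> NONE
v20: WRITE b=2  (b history now [(1, 58), (2, 41), (3, 28), (4, 38), (5, 6), (9, 10), (10, 63), (11, 22), (14, 59), (15, 18), (17, 38), (18, 47), (20, 2)])
v21: WRITE b=54  (b history now [(1, 58), (2, 41), (3, 28), (4, 38), (5, 6), (9, 10), (10, 63), (11, 22), (14, 59), (15, 18), (17, 38), (18, 47), (20, 2), (21, 54)])
v22: WRITE b=46  (b history now [(1, 58), (2, 41), (3, 28), (4, 38), (5, 6), (9, 10), (10, 63), (11, 22), (14, 59), (15, 18), (17, 38), (18, 47), (20, 2), (21, 54), (22, 46)])
v23: WRITE b=14  (b history now [(1, 58), (2, 41), (3, 28), (4, 38), (5, 6), (9, 10), (10, 63), (11, 22), (14, 59), (15, 18), (17, 38), (18, 47), (20, 2), (21, 54), (22, 46), (23, 14)])
v24: WRITE a=52  (a history now [(6, 2), (7, 39), (8, 38), (12, 12), (13, 5), (16, 25), (19, 0), (24, 52)])
v25: WRITE b=32  (b history now [(1, 58), (2, 41), (3, 28), (4, 38), (5, 6), (9, 10), (10, 63), (11, 22), (14, 59), (15, 18), (17, 38), (18, 47), (20, 2), (21, 54), (22, 46), (23, 14), (25, 32)])
v26: WRITE a=54  (a history now [(6, 2), (7, 39), (8, 38), (12, 12), (13, 5), (16, 25), (19, 0), (24, 52), (26, 54)])
v27: WRITE a=59  (a history now [(6, 2), (7, 39), (8, 38), (12, 12), (13, 5), (16, 25), (19, 0), (24, 52), (26, 54), (27, 59)])
READ a @v16: history=[(6, 2), (7, 39), (8, 38), (12, 12), (13, 5), (16, 25), (19, 0), (24, 52), (26, 54), (27, 59)] -> pick v16 -> 25
READ b @v14: history=[(1, 58), (2, 41), (3, 28), (4, 38), (5, 6), (9, 10), (10, 63), (11, 22), (14, 59), (15, 18), (17, 38), (18, 47), (20, 2), (21, 54), (22, 46), (23, 14), (25, 32)] -> pick v14 -> 59
v28: WRITE a=8  (a history now [(6, 2), (7, 39), (8, 38), (12, 12), (13, 5), (16, 25), (19, 0), (24, 52), (26, 54), (27, 59), (28, 8)])
READ b @v6: history=[(1, 58), (2, 41), (3, 28), (4, 38), (5, 6), (9, 10), (10, 63), (11, 22), (14, 59), (15, 18), (17, 38), (18, 47), (20, 2), (21, 54), (22, 46), (23, 14), (25, 32)] -> pick v5 -> 6
v29: WRITE b=33  (b history now [(1, 58), (2, 41), (3, 28), (4, 38), (5, 6), (9, 10), (10, 63), (11, 22), (14, 59), (15, 18), (17, 38), (18, 47), (20, 2), (21, 54), (22, 46), (23, 14), (25, 32), (29, 33)])
READ b @v18: history=[(1, 58), (2, 41), (3, 28), (4, 38), (5, 6), (9, 10), (10, 63), (11, 22), (14, 59), (15, 18), (17, 38), (18, 47), (20, 2), (21, 54), (22, 46), (23, 14), (25, 32), (29, 33)] -> pick v18 -> 47
Read results in order: ['NONE', '38', '41', '6', 'NONE', '25', '59', '6', '47']
NONE count = 2

Answer: 2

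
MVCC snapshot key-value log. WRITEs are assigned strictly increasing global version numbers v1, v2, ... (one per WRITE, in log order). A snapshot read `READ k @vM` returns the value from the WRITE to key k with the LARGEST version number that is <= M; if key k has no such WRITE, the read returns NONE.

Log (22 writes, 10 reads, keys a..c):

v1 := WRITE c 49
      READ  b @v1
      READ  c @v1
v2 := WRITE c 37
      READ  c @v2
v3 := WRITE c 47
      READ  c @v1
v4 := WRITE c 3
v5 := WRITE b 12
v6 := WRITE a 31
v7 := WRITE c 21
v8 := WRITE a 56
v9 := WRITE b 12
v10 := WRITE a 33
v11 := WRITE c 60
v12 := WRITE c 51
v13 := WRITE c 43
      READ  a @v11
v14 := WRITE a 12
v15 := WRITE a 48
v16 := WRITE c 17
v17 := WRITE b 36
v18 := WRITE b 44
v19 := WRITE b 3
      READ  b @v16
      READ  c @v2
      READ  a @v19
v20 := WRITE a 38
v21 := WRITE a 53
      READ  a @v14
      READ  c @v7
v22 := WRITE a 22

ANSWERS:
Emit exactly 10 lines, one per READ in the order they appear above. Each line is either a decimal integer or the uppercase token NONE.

v1: WRITE c=49  (c history now [(1, 49)])
READ b @v1: history=[] -> no version <= 1 -> NONE
READ c @v1: history=[(1, 49)] -> pick v1 -> 49
v2: WRITE c=37  (c history now [(1, 49), (2, 37)])
READ c @v2: history=[(1, 49), (2, 37)] -> pick v2 -> 37
v3: WRITE c=47  (c history now [(1, 49), (2, 37), (3, 47)])
READ c @v1: history=[(1, 49), (2, 37), (3, 47)] -> pick v1 -> 49
v4: WRITE c=3  (c history now [(1, 49), (2, 37), (3, 47), (4, 3)])
v5: WRITE b=12  (b history now [(5, 12)])
v6: WRITE a=31  (a history now [(6, 31)])
v7: WRITE c=21  (c history now [(1, 49), (2, 37), (3, 47), (4, 3), (7, 21)])
v8: WRITE a=56  (a history now [(6, 31), (8, 56)])
v9: WRITE b=12  (b history now [(5, 12), (9, 12)])
v10: WRITE a=33  (a history now [(6, 31), (8, 56), (10, 33)])
v11: WRITE c=60  (c history now [(1, 49), (2, 37), (3, 47), (4, 3), (7, 21), (11, 60)])
v12: WRITE c=51  (c history now [(1, 49), (2, 37), (3, 47), (4, 3), (7, 21), (11, 60), (12, 51)])
v13: WRITE c=43  (c history now [(1, 49), (2, 37), (3, 47), (4, 3), (7, 21), (11, 60), (12, 51), (13, 43)])
READ a @v11: history=[(6, 31), (8, 56), (10, 33)] -> pick v10 -> 33
v14: WRITE a=12  (a history now [(6, 31), (8, 56), (10, 33), (14, 12)])
v15: WRITE a=48  (a history now [(6, 31), (8, 56), (10, 33), (14, 12), (15, 48)])
v16: WRITE c=17  (c history now [(1, 49), (2, 37), (3, 47), (4, 3), (7, 21), (11, 60), (12, 51), (13, 43), (16, 17)])
v17: WRITE b=36  (b history now [(5, 12), (9, 12), (17, 36)])
v18: WRITE b=44  (b history now [(5, 12), (9, 12), (17, 36), (18, 44)])
v19: WRITE b=3  (b history now [(5, 12), (9, 12), (17, 36), (18, 44), (19, 3)])
READ b @v16: history=[(5, 12), (9, 12), (17, 36), (18, 44), (19, 3)] -> pick v9 -> 12
READ c @v2: history=[(1, 49), (2, 37), (3, 47), (4, 3), (7, 21), (11, 60), (12, 51), (13, 43), (16, 17)] -> pick v2 -> 37
READ a @v19: history=[(6, 31), (8, 56), (10, 33), (14, 12), (15, 48)] -> pick v15 -> 48
v20: WRITE a=38  (a history now [(6, 31), (8, 56), (10, 33), (14, 12), (15, 48), (20, 38)])
v21: WRITE a=53  (a history now [(6, 31), (8, 56), (10, 33), (14, 12), (15, 48), (20, 38), (21, 53)])
READ a @v14: history=[(6, 31), (8, 56), (10, 33), (14, 12), (15, 48), (20, 38), (21, 53)] -> pick v14 -> 12
READ c @v7: history=[(1, 49), (2, 37), (3, 47), (4, 3), (7, 21), (11, 60), (12, 51), (13, 43), (16, 17)] -> pick v7 -> 21
v22: WRITE a=22  (a history now [(6, 31), (8, 56), (10, 33), (14, 12), (15, 48), (20, 38), (21, 53), (22, 22)])

Answer: NONE
49
37
49
33
12
37
48
12
21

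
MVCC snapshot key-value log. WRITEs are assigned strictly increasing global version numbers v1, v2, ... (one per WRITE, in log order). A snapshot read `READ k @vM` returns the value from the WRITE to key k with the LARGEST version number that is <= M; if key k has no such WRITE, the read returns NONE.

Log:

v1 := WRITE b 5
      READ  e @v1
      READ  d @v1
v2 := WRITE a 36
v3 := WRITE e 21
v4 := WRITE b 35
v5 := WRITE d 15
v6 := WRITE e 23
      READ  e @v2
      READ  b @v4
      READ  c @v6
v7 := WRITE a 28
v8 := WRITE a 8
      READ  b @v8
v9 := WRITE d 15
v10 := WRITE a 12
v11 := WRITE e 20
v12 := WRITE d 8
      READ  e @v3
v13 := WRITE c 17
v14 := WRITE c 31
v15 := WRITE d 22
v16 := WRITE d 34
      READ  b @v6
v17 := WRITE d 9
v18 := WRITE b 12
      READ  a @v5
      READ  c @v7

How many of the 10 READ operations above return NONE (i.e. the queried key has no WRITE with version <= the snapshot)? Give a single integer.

v1: WRITE b=5  (b history now [(1, 5)])
READ e @v1: history=[] -> no version <= 1 -> NONE
READ d @v1: history=[] -> no version <= 1 -> NONE
v2: WRITE a=36  (a history now [(2, 36)])
v3: WRITE e=21  (e history now [(3, 21)])
v4: WRITE b=35  (b history now [(1, 5), (4, 35)])
v5: WRITE d=15  (d history now [(5, 15)])
v6: WRITE e=23  (e history now [(3, 21), (6, 23)])
READ e @v2: history=[(3, 21), (6, 23)] -> no version <= 2 -> NONE
READ b @v4: history=[(1, 5), (4, 35)] -> pick v4 -> 35
READ c @v6: history=[] -> no version <= 6 -> NONE
v7: WRITE a=28  (a history now [(2, 36), (7, 28)])
v8: WRITE a=8  (a history now [(2, 36), (7, 28), (8, 8)])
READ b @v8: history=[(1, 5), (4, 35)] -> pick v4 -> 35
v9: WRITE d=15  (d history now [(5, 15), (9, 15)])
v10: WRITE a=12  (a history now [(2, 36), (7, 28), (8, 8), (10, 12)])
v11: WRITE e=20  (e history now [(3, 21), (6, 23), (11, 20)])
v12: WRITE d=8  (d history now [(5, 15), (9, 15), (12, 8)])
READ e @v3: history=[(3, 21), (6, 23), (11, 20)] -> pick v3 -> 21
v13: WRITE c=17  (c history now [(13, 17)])
v14: WRITE c=31  (c history now [(13, 17), (14, 31)])
v15: WRITE d=22  (d history now [(5, 15), (9, 15), (12, 8), (15, 22)])
v16: WRITE d=34  (d history now [(5, 15), (9, 15), (12, 8), (15, 22), (16, 34)])
READ b @v6: history=[(1, 5), (4, 35)] -> pick v4 -> 35
v17: WRITE d=9  (d history now [(5, 15), (9, 15), (12, 8), (15, 22), (16, 34), (17, 9)])
v18: WRITE b=12  (b history now [(1, 5), (4, 35), (18, 12)])
READ a @v5: history=[(2, 36), (7, 28), (8, 8), (10, 12)] -> pick v2 -> 36
READ c @v7: history=[(13, 17), (14, 31)] -> no version <= 7 -> NONE
Read results in order: ['NONE', 'NONE', 'NONE', '35', 'NONE', '35', '21', '35', '36', 'NONE']
NONE count = 5

Answer: 5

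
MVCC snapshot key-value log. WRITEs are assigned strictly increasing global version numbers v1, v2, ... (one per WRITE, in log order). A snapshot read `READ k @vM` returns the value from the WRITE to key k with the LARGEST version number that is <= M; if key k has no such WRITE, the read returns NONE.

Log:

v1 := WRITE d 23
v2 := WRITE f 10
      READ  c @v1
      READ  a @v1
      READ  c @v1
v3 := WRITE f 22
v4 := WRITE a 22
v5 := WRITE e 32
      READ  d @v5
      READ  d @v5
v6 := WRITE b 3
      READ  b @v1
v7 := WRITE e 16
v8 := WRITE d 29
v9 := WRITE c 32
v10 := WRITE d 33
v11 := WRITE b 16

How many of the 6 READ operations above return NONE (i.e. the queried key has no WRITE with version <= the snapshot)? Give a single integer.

v1: WRITE d=23  (d history now [(1, 23)])
v2: WRITE f=10  (f history now [(2, 10)])
READ c @v1: history=[] -> no version <= 1 -> NONE
READ a @v1: history=[] -> no version <= 1 -> NONE
READ c @v1: history=[] -> no version <= 1 -> NONE
v3: WRITE f=22  (f history now [(2, 10), (3, 22)])
v4: WRITE a=22  (a history now [(4, 22)])
v5: WRITE e=32  (e history now [(5, 32)])
READ d @v5: history=[(1, 23)] -> pick v1 -> 23
READ d @v5: history=[(1, 23)] -> pick v1 -> 23
v6: WRITE b=3  (b history now [(6, 3)])
READ b @v1: history=[(6, 3)] -> no version <= 1 -> NONE
v7: WRITE e=16  (e history now [(5, 32), (7, 16)])
v8: WRITE d=29  (d history now [(1, 23), (8, 29)])
v9: WRITE c=32  (c history now [(9, 32)])
v10: WRITE d=33  (d history now [(1, 23), (8, 29), (10, 33)])
v11: WRITE b=16  (b history now [(6, 3), (11, 16)])
Read results in order: ['NONE', 'NONE', 'NONE', '23', '23', 'NONE']
NONE count = 4

Answer: 4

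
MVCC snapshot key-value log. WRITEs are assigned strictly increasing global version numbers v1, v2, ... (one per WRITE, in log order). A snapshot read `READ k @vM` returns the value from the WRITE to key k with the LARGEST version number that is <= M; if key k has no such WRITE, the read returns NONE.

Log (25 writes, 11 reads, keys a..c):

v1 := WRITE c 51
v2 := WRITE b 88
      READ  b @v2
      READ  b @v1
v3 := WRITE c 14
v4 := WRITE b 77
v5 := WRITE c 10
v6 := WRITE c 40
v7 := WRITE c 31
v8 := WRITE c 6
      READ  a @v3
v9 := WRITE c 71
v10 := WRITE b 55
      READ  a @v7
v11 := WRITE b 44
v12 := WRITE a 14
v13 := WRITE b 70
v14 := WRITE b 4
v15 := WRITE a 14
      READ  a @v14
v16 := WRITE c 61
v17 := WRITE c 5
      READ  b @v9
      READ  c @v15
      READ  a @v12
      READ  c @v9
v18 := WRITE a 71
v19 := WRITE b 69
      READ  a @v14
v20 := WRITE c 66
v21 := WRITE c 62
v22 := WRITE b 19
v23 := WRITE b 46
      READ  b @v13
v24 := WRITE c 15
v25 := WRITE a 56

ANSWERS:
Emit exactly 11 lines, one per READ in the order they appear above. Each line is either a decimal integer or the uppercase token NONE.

v1: WRITE c=51  (c history now [(1, 51)])
v2: WRITE b=88  (b history now [(2, 88)])
READ b @v2: history=[(2, 88)] -> pick v2 -> 88
READ b @v1: history=[(2, 88)] -> no version <= 1 -> NONE
v3: WRITE c=14  (c history now [(1, 51), (3, 14)])
v4: WRITE b=77  (b history now [(2, 88), (4, 77)])
v5: WRITE c=10  (c history now [(1, 51), (3, 14), (5, 10)])
v6: WRITE c=40  (c history now [(1, 51), (3, 14), (5, 10), (6, 40)])
v7: WRITE c=31  (c history now [(1, 51), (3, 14), (5, 10), (6, 40), (7, 31)])
v8: WRITE c=6  (c history now [(1, 51), (3, 14), (5, 10), (6, 40), (7, 31), (8, 6)])
READ a @v3: history=[] -> no version <= 3 -> NONE
v9: WRITE c=71  (c history now [(1, 51), (3, 14), (5, 10), (6, 40), (7, 31), (8, 6), (9, 71)])
v10: WRITE b=55  (b history now [(2, 88), (4, 77), (10, 55)])
READ a @v7: history=[] -> no version <= 7 -> NONE
v11: WRITE b=44  (b history now [(2, 88), (4, 77), (10, 55), (11, 44)])
v12: WRITE a=14  (a history now [(12, 14)])
v13: WRITE b=70  (b history now [(2, 88), (4, 77), (10, 55), (11, 44), (13, 70)])
v14: WRITE b=4  (b history now [(2, 88), (4, 77), (10, 55), (11, 44), (13, 70), (14, 4)])
v15: WRITE a=14  (a history now [(12, 14), (15, 14)])
READ a @v14: history=[(12, 14), (15, 14)] -> pick v12 -> 14
v16: WRITE c=61  (c history now [(1, 51), (3, 14), (5, 10), (6, 40), (7, 31), (8, 6), (9, 71), (16, 61)])
v17: WRITE c=5  (c history now [(1, 51), (3, 14), (5, 10), (6, 40), (7, 31), (8, 6), (9, 71), (16, 61), (17, 5)])
READ b @v9: history=[(2, 88), (4, 77), (10, 55), (11, 44), (13, 70), (14, 4)] -> pick v4 -> 77
READ c @v15: history=[(1, 51), (3, 14), (5, 10), (6, 40), (7, 31), (8, 6), (9, 71), (16, 61), (17, 5)] -> pick v9 -> 71
READ a @v12: history=[(12, 14), (15, 14)] -> pick v12 -> 14
READ c @v9: history=[(1, 51), (3, 14), (5, 10), (6, 40), (7, 31), (8, 6), (9, 71), (16, 61), (17, 5)] -> pick v9 -> 71
v18: WRITE a=71  (a history now [(12, 14), (15, 14), (18, 71)])
v19: WRITE b=69  (b history now [(2, 88), (4, 77), (10, 55), (11, 44), (13, 70), (14, 4), (19, 69)])
READ a @v14: history=[(12, 14), (15, 14), (18, 71)] -> pick v12 -> 14
v20: WRITE c=66  (c history now [(1, 51), (3, 14), (5, 10), (6, 40), (7, 31), (8, 6), (9, 71), (16, 61), (17, 5), (20, 66)])
v21: WRITE c=62  (c history now [(1, 51), (3, 14), (5, 10), (6, 40), (7, 31), (8, 6), (9, 71), (16, 61), (17, 5), (20, 66), (21, 62)])
v22: WRITE b=19  (b history now [(2, 88), (4, 77), (10, 55), (11, 44), (13, 70), (14, 4), (19, 69), (22, 19)])
v23: WRITE b=46  (b history now [(2, 88), (4, 77), (10, 55), (11, 44), (13, 70), (14, 4), (19, 69), (22, 19), (23, 46)])
READ b @v13: history=[(2, 88), (4, 77), (10, 55), (11, 44), (13, 70), (14, 4), (19, 69), (22, 19), (23, 46)] -> pick v13 -> 70
v24: WRITE c=15  (c history now [(1, 51), (3, 14), (5, 10), (6, 40), (7, 31), (8, 6), (9, 71), (16, 61), (17, 5), (20, 66), (21, 62), (24, 15)])
v25: WRITE a=56  (a history now [(12, 14), (15, 14), (18, 71), (25, 56)])

Answer: 88
NONE
NONE
NONE
14
77
71
14
71
14
70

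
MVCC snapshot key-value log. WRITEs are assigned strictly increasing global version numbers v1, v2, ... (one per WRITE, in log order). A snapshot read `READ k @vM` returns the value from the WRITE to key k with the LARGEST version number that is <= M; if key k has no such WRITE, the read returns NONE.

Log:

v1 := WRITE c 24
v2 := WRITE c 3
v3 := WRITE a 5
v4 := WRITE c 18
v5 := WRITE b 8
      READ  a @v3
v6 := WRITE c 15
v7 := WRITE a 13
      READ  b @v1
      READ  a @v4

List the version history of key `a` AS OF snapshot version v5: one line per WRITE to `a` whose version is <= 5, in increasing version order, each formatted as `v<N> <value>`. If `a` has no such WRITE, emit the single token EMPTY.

Scan writes for key=a with version <= 5:
  v1 WRITE c 24 -> skip
  v2 WRITE c 3 -> skip
  v3 WRITE a 5 -> keep
  v4 WRITE c 18 -> skip
  v5 WRITE b 8 -> skip
  v6 WRITE c 15 -> skip
  v7 WRITE a 13 -> drop (> snap)
Collected: [(3, 5)]

Answer: v3 5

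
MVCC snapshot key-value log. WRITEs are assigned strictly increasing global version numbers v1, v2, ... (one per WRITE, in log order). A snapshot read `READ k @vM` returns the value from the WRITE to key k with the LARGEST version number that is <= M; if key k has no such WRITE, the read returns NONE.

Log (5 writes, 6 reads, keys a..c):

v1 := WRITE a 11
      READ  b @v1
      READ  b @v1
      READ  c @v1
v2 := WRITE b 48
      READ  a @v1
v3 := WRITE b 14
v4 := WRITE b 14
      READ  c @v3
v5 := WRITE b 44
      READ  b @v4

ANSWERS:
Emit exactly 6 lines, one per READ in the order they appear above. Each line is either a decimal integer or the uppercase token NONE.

Answer: NONE
NONE
NONE
11
NONE
14

Derivation:
v1: WRITE a=11  (a history now [(1, 11)])
READ b @v1: history=[] -> no version <= 1 -> NONE
READ b @v1: history=[] -> no version <= 1 -> NONE
READ c @v1: history=[] -> no version <= 1 -> NONE
v2: WRITE b=48  (b history now [(2, 48)])
READ a @v1: history=[(1, 11)] -> pick v1 -> 11
v3: WRITE b=14  (b history now [(2, 48), (3, 14)])
v4: WRITE b=14  (b history now [(2, 48), (3, 14), (4, 14)])
READ c @v3: history=[] -> no version <= 3 -> NONE
v5: WRITE b=44  (b history now [(2, 48), (3, 14), (4, 14), (5, 44)])
READ b @v4: history=[(2, 48), (3, 14), (4, 14), (5, 44)] -> pick v4 -> 14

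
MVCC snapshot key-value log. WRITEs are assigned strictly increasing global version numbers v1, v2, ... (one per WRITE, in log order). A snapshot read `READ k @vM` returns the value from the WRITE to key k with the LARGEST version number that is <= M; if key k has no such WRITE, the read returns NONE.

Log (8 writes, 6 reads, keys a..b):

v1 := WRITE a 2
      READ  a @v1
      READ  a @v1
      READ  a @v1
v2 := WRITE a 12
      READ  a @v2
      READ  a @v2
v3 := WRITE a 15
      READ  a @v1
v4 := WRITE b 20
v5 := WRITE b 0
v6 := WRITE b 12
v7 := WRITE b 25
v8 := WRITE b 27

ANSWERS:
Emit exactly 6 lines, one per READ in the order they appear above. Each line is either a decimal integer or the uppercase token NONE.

v1: WRITE a=2  (a history now [(1, 2)])
READ a @v1: history=[(1, 2)] -> pick v1 -> 2
READ a @v1: history=[(1, 2)] -> pick v1 -> 2
READ a @v1: history=[(1, 2)] -> pick v1 -> 2
v2: WRITE a=12  (a history now [(1, 2), (2, 12)])
READ a @v2: history=[(1, 2), (2, 12)] -> pick v2 -> 12
READ a @v2: history=[(1, 2), (2, 12)] -> pick v2 -> 12
v3: WRITE a=15  (a history now [(1, 2), (2, 12), (3, 15)])
READ a @v1: history=[(1, 2), (2, 12), (3, 15)] -> pick v1 -> 2
v4: WRITE b=20  (b history now [(4, 20)])
v5: WRITE b=0  (b history now [(4, 20), (5, 0)])
v6: WRITE b=12  (b history now [(4, 20), (5, 0), (6, 12)])
v7: WRITE b=25  (b history now [(4, 20), (5, 0), (6, 12), (7, 25)])
v8: WRITE b=27  (b history now [(4, 20), (5, 0), (6, 12), (7, 25), (8, 27)])

Answer: 2
2
2
12
12
2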